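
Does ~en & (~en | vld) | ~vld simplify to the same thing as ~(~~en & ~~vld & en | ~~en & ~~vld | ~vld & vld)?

Yes

E1: ~en & (~en | vld) | ~vld
    = ~en | ~vld   [absorption]
E2: ~(~~en & ~~vld & en | ~~en & ~~vld | ~vld & vld)
    = ~(~~en & ~~vld & en | ~~en & ~~vld)   [complement / identity]
    = ~(~~en & ~~vld)   [absorption]
    = ~en | ~vld   [De Morgan]
Both reduce to ~en | ~vld, so they are equivalent.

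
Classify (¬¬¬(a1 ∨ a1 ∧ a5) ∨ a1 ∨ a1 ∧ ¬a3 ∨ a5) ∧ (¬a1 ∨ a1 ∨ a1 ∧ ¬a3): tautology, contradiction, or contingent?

tautology

(¬¬¬(a1 ∨ a1 ∧ a5) ∨ a1 ∨ a1 ∧ ¬a3 ∨ a5) ∧ (¬a1 ∨ a1 ∨ a1 ∧ ¬a3)
= (¬¬¬a1 ∨ a1 ∨ a1 ∧ ¬a3 ∨ a5) ∧ (¬a1 ∨ a1 ∨ a1 ∧ ¬a3)
= (¬a1 ∨ a1 ∨ a1 ∧ ¬a3 ∨ a5) ∧ (¬a1 ∨ a1 ∨ a1 ∧ ¬a3)
= ¬a1 ∨ a1 ∨ a1 ∧ ¬a3
= ¬a1 ∨ a1
= True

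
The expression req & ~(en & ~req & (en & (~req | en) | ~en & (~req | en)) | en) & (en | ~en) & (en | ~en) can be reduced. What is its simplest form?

req & ~(en & ~req & (en & (~req | en) | ~en & (~req | en)) | en) & (en | ~en) & (en | ~en)
= req & ~(en & ~req & (~req | en) | en) & (en | ~en) & (en | ~en)   (distribution)
= req & ~(en & ~req & (~req | en) | en) & (en | ~en)   (idempotence)
= req & ~(en & ~req | en) & (en | ~en)   (absorption)
= req & ~(en & ~req | en)   (complement / identity)
= req & ~en   (absorption)

req & ~en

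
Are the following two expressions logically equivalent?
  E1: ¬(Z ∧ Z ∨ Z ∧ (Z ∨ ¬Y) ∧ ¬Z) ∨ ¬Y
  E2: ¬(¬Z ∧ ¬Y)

No

E1: ¬(Z ∧ Z ∨ Z ∧ (Z ∨ ¬Y) ∧ ¬Z) ∨ ¬Y
    = ¬(Z ∧ Z ∨ Z ∧ ¬Z) ∨ ¬Y   (absorption)
    = ¬Z ∨ ¬Y   (distribution)
E2: ¬(¬Z ∧ ¬Y)
    = Z ∨ Y   (De Morgan)
These differ: at Y=0, Z=0, E1 = 1 but E2 = 0.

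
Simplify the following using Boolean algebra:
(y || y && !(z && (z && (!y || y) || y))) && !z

(y || y && !(z && (z && (!y || y) || y))) && !z
= (y || y && !(z && (z || y))) && !z   (complement / identity)
= (y || y && !z) && !z   (absorption)
= y && !z   (absorption)

y && !z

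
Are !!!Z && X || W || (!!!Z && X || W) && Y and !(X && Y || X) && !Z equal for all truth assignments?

E1: !!!Z && X || W || (!!!Z && X || W) && Y
    = !!!Z && X || W   [absorption]
    = !Z && X || W   [double negation]
E2: !(X && Y || X) && !Z
    = !X && !Z   [absorption]
These differ: at W=1, X=1, Y=1, Z=0, E1 = 1 but E2 = 0.

No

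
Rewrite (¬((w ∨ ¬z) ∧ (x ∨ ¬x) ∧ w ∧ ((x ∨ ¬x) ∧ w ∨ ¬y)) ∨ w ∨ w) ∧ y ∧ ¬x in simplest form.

(¬((w ∨ ¬z) ∧ (x ∨ ¬x) ∧ w ∧ ((x ∨ ¬x) ∧ w ∨ ¬y)) ∨ w ∨ w) ∧ y ∧ ¬x
= (¬((w ∨ ¬z) ∧ (x ∨ ¬x) ∧ w) ∨ w ∨ w) ∧ y ∧ ¬x   — absorption
= (¬((w ∨ ¬z) ∧ w) ∨ w ∨ w) ∧ y ∧ ¬x   — complement / identity
= (¬((w ∨ ¬z) ∧ w) ∨ w) ∧ y ∧ ¬x   — idempotence
= (¬w ∨ w) ∧ y ∧ ¬x   — absorption
= y ∧ ¬x   — complement / identity

y ∧ ¬x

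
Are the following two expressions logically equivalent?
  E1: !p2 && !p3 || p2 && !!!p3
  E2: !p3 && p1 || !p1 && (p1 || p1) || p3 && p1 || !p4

E1: !p2 && !p3 || p2 && !!!p3
    = !p2 && !p3 || p2 && !p3   (double negation)
    = !p3   (distribution)
E2: !p3 && p1 || !p1 && (p1 || p1) || p3 && p1 || !p4
    = !p3 && p1 || !p1 && p1 || p3 && p1 || !p4   (idempotence)
    = !p3 && p1 || p3 && p1 || !p4   (complement / identity)
    = p1 || !p4   (distribution)
These differ: at p1=1, p2=0, p3=1, p4=0, E1 = 0 but E2 = 1.

No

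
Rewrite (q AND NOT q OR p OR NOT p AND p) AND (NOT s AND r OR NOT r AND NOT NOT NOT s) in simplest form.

p AND NOT s

(q AND NOT q OR p OR NOT p AND p) AND (NOT s AND r OR NOT r AND NOT NOT NOT s)
= (q AND NOT q OR p) AND (NOT s AND r OR NOT r AND NOT NOT NOT s)   — complement / identity
= (q AND NOT q OR p) AND (NOT s AND r OR NOT r AND NOT s)   — double negation
= p AND (NOT s AND r OR NOT r AND NOT s)   — complement / identity
= p AND NOT s   — distribution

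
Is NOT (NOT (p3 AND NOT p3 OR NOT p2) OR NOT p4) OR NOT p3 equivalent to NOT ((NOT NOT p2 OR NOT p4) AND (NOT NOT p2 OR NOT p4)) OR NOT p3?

Yes

E1: NOT (NOT (p3 AND NOT p3 OR NOT p2) OR NOT p4) OR NOT p3
    = NOT (NOT NOT p2 OR NOT p4) OR NOT p3   [complement / identity]
    = NOT p2 AND p4 OR NOT p3   [De Morgan]
E2: NOT ((NOT NOT p2 OR NOT p4) AND (NOT NOT p2 OR NOT p4)) OR NOT p3
    = NOT (NOT NOT p2 OR NOT p4) OR NOT p3   [idempotence]
    = NOT p2 AND p4 OR NOT p3   [De Morgan]
Both reduce to NOT p2 AND p4 OR NOT p3, so they are equivalent.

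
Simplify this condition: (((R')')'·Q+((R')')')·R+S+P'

S+P'

(((R')')'·Q+((R')')')·R+S+P'
= ((R')')'·R+S+P'   [absorption]
= R'·R+S+P'   [double negation]
= S+P'   [complement / identity]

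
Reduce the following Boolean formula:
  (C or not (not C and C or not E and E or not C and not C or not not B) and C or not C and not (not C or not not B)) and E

C and E

(C or not (not C and C or not E and E or not C and not C or not not B) and C or not C and not (not C or not not B)) and E
= (C or not (not C and C or not C and not C or not not B) and C or not C and not (not C or not not B)) and E
= (C or not (not C or not not B) and C or not C and not (not C or not not B)) and E
= (C or not (not C or not not B)) and E
= (C or C and not B) and E
= C and E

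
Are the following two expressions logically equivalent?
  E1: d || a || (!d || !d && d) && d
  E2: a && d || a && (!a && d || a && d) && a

No

E1: d || a || (!d || !d && d) && d
    = d || a || !d && d   [complement / identity]
    = d || a   [complement / identity]
E2: a && d || a && (!a && d || a && d) && a
    = a && d || a && d && a   [distribution]
    = a && d   [absorption]
These differ: at a=1, d=0, E1 = 1 but E2 = 0.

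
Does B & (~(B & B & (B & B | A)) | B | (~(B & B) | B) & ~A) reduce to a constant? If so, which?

no

B & (~(B & B & (B & B | A)) | B | (~(B & B) | B) & ~A)
= B & (~(B & B) | B | (~(B & B) | B) & ~A)   (absorption)
= B & (~(B & B) | B)   (absorption)
= B & (~B | B)   (idempotence)
= B   (complement / identity)
This depends on B, so it is not a constant.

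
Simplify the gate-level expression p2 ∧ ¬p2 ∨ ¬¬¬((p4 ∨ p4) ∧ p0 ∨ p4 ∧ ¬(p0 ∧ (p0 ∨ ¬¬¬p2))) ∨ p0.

p2 ∧ ¬p2 ∨ ¬¬¬((p4 ∨ p4) ∧ p0 ∨ p4 ∧ ¬(p0 ∧ (p0 ∨ ¬¬¬p2))) ∨ p0
= p2 ∧ ¬p2 ∨ ¬¬¬((p4 ∨ p4) ∧ p0 ∨ p4 ∧ ¬(p0 ∧ (p0 ∨ ¬p2))) ∨ p0   — double negation
= p2 ∧ ¬p2 ∨ ¬¬¬((p4 ∨ p4) ∧ p0 ∨ p4 ∧ ¬p0) ∨ p0   — absorption
= p2 ∧ ¬p2 ∨ ¬((p4 ∨ p4) ∧ p0 ∨ p4 ∧ ¬p0) ∨ p0   — double negation
= ¬((p4 ∨ p4) ∧ p0 ∨ p4 ∧ ¬p0) ∨ p0   — complement / identity
= ¬(p4 ∧ p0 ∨ p4 ∧ ¬p0) ∨ p0   — idempotence
= ¬p4 ∨ p0   — distribution

¬p4 ∨ p0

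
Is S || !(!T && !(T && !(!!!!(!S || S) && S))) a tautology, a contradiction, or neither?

S || !(!T && !(T && !(!!!!(!S || S) && S)))
= S || !(!T && !(T && !(!!(!S || S) && S)))   (double negation)
= S || !(!T && !(T && !((!S || S) && S)))   (double negation)
= S || T || T && !((!S || S) && S)   (De Morgan)
= S || T || T && !S   (complement / identity)
= S || T   (absorption)
This depends on S, T, so it is not a constant.

neither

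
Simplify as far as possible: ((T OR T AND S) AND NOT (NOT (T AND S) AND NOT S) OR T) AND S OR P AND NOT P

((T OR T AND S) AND NOT (NOT (T AND S) AND NOT S) OR T) AND S OR P AND NOT P
= ((T OR T AND S) AND NOT (NOT (T AND S) AND NOT S) OR T) AND S   (complement / identity)
= ((T OR T AND S) AND (T AND S OR S) OR T) AND S   (De Morgan)
= (T AND S OR T AND S OR T) AND S   (distribution)
= (T AND S OR T) AND S   (idempotence)
= T AND S   (absorption)

T AND S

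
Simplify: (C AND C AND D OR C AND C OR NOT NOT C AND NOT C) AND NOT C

(C AND C AND D OR C AND C OR NOT NOT C AND NOT C) AND NOT C
= (C AND C AND D OR C AND C OR C AND NOT C) AND NOT C   [double negation]
= (C AND C OR C AND NOT C) AND NOT C   [absorption]
= C AND NOT C   [distribution]
= FALSE   [complement]

FALSE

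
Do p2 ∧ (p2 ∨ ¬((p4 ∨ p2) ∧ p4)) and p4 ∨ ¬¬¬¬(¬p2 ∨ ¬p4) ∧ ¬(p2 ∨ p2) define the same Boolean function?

No

E1: p2 ∧ (p2 ∨ ¬((p4 ∨ p2) ∧ p4))
    = p2 ∧ (p2 ∨ ¬p4)
    = p2
E2: p4 ∨ ¬¬¬¬(¬p2 ∨ ¬p4) ∧ ¬(p2 ∨ p2)
    = p4 ∨ ¬¬(¬p2 ∨ ¬p4) ∧ ¬(p2 ∨ p2)
    = p4 ∨ (¬p2 ∨ ¬p4) ∧ ¬(p2 ∨ p2)
    = p4 ∨ (¬p2 ∨ ¬p4) ∧ ¬p2
    = p4 ∨ ¬p2
These differ: at p2=0, p4=0, E1 = 0 but E2 = 1.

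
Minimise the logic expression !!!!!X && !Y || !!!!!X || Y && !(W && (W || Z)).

!!!!!X && !Y || !!!!!X || Y && !(W && (W || Z))
= !!!!!X || Y && !(W && (W || Z))
= !!!X || Y && !(W && (W || Z))
= !!!X || Y && !W
= !X || Y && !W

!X || Y && !W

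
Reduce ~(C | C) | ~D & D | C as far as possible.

~(C | C) | ~D & D | C
= ~C | ~D & D | C   [idempotence]
= ~C | C   [complement / identity]
= 1   [complement]

1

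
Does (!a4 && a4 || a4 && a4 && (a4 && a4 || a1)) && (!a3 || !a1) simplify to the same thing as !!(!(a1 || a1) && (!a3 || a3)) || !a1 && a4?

No

E1: (!a4 && a4 || a4 && a4 && (a4 && a4 || a1)) && (!a3 || !a1)
    = (!a4 && a4 || a4 && a4) && (!a3 || !a1)   (absorption)
    = a4 && (!a3 || !a1)   (distribution)
E2: !!(!(a1 || a1) && (!a3 || a3)) || !a1 && a4
    = !(a1 || a1) && (!a3 || a3) || !a1 && a4   (double negation)
    = !a1 && (!a3 || a3) || !a1 && a4   (idempotence)
    = !a1 || !a1 && a4   (complement / identity)
    = !a1   (absorption)
These differ: at a1=0, a3=0, a4=0, E1 = 0 but E2 = 1.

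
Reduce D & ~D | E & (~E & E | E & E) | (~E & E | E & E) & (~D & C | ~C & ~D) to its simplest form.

D & ~D | E & (~E & E | E & E) | (~E & E | E & E) & (~D & C | ~C & ~D)
= D & ~D | (E | ~D & C | ~C & ~D) & (~E & E | E & E)
= D & ~D | (E | ~D & C | ~C & ~D) & E
= D & ~D | (E | ~D) & E
= D & ~D | E
= E

E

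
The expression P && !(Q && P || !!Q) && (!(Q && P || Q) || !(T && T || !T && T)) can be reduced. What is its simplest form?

P && !Q

P && !(Q && P || !!Q) && (!(Q && P || Q) || !(T && T || !T && T))
= P && !(Q && P || Q) && (!(Q && P || Q) || !(T && T || !T && T))   [double negation]
= P && !(Q && P || Q) && (!(Q && P || Q) || !T)   [distribution]
= P && !(Q && P || Q)   [absorption]
= P && !Q   [absorption]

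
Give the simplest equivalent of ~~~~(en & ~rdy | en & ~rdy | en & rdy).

en

~~~~(en & ~rdy | en & ~rdy | en & rdy)
= ~~~~(en & ~rdy | en & rdy)
= ~~(en & ~rdy | en & rdy)
= ~~en
= en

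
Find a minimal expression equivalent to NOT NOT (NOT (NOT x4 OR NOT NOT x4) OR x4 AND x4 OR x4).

NOT NOT (NOT (NOT x4 OR NOT NOT x4) OR x4 AND x4 OR x4)
= NOT NOT (x4 AND NOT x4 OR x4 AND x4 OR x4)
= NOT NOT (x4 OR x4)
= x4 OR x4
= x4

x4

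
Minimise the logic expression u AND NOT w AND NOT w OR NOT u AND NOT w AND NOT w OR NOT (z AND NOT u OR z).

NOT w OR NOT z

u AND NOT w AND NOT w OR NOT u AND NOT w AND NOT w OR NOT (z AND NOT u OR z)
= NOT w AND NOT w OR NOT (z AND NOT u OR z)   (distribution)
= NOT w AND NOT w OR NOT z   (absorption)
= NOT w OR NOT z   (idempotence)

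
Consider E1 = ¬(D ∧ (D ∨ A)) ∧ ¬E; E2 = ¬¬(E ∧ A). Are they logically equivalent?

No

E1: ¬(D ∧ (D ∨ A)) ∧ ¬E
    = ¬D ∧ ¬E
E2: ¬¬(E ∧ A)
    = E ∧ A
These differ: at A=1, D=0, E=1, E1 = 0 but E2 = 1.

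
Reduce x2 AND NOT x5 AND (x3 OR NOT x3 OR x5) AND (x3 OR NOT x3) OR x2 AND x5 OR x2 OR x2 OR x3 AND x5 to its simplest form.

x2 AND NOT x5 AND (x3 OR NOT x3 OR x5) AND (x3 OR NOT x3) OR x2 AND x5 OR x2 OR x2 OR x3 AND x5
= x2 AND NOT x5 AND (x3 OR NOT x3) OR x2 AND x5 OR x2 OR x2 OR x3 AND x5   — absorption
= x2 AND NOT x5 AND (x3 OR NOT x3) OR x2 OR x2 OR x3 AND x5   — absorption
= x2 AND NOT x5 OR x2 OR x2 OR x3 AND x5   — complement / identity
= x2 OR x2 OR x3 AND x5   — absorption
= x2 OR x3 AND x5   — idempotence

x2 OR x3 AND x5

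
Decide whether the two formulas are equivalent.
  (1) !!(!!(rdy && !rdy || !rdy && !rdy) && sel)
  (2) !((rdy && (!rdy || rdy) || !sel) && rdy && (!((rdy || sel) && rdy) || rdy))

No

E1: !!(!!(rdy && !rdy || !rdy && !rdy) && sel)
    = !!(!!!rdy && sel)   — distribution
    = !!(!rdy && sel)   — double negation
    = !rdy && sel   — double negation
E2: !((rdy && (!rdy || rdy) || !sel) && rdy && (!((rdy || sel) && rdy) || rdy))
    = !((rdy && (!rdy || rdy) || !sel) && rdy && (!rdy || rdy))   — absorption
    = !(rdy && (!rdy || rdy))   — absorption
    = !rdy   — complement / identity
These differ: at rdy=0, sel=0, E1 = 0 but E2 = 1.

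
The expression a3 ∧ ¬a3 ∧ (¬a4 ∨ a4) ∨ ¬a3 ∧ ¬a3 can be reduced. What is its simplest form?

a3 ∧ ¬a3 ∧ (¬a4 ∨ a4) ∨ ¬a3 ∧ ¬a3
= a3 ∧ ¬a3 ∨ ¬a3 ∧ ¬a3   [complement / identity]
= ¬a3   [distribution]

¬a3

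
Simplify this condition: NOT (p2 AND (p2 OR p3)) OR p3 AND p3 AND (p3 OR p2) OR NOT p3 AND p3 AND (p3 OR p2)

NOT (p2 AND (p2 OR p3)) OR p3 AND p3 AND (p3 OR p2) OR NOT p3 AND p3 AND (p3 OR p2)
= NOT p2 OR p3 AND p3 AND (p3 OR p2) OR NOT p3 AND p3 AND (p3 OR p2)   (absorption)
= NOT p2 OR p3 AND (p3 OR p2)   (distribution)
= NOT p2 OR p3   (absorption)

NOT p2 OR p3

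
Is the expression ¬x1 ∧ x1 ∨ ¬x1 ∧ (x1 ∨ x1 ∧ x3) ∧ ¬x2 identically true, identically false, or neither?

identically false

¬x1 ∧ x1 ∨ ¬x1 ∧ (x1 ∨ x1 ∧ x3) ∧ ¬x2
= ¬x1 ∧ x1 ∨ ¬x1 ∧ x1 ∧ ¬x2   (absorption)
= ¬x1 ∧ x1   (absorption)
= False   (complement)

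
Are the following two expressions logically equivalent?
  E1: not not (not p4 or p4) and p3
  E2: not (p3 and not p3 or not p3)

E1: not not (not p4 or p4) and p3
    = (not p4 or p4) and p3   (double negation)
    = p3   (complement / identity)
E2: not (p3 and not p3 or not p3)
    = not not p3   (complement / identity)
    = p3   (double negation)
Both reduce to p3, so they are equivalent.

Yes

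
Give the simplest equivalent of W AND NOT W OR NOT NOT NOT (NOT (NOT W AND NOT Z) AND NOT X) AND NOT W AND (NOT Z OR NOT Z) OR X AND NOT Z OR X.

W AND NOT W OR NOT NOT NOT (NOT (NOT W AND NOT Z) AND NOT X) AND NOT W AND (NOT Z OR NOT Z) OR X AND NOT Z OR X
= W AND NOT W OR NOT NOT NOT (NOT (NOT W AND NOT Z) AND NOT X) AND NOT W AND NOT Z OR X AND NOT Z OR X   (idempotence)
= W AND NOT W OR NOT NOT NOT (NOT (NOT W AND NOT Z) AND NOT X) AND NOT W AND NOT Z OR X   (absorption)
= W AND NOT W OR NOT NOT (NOT W AND NOT Z OR X) AND NOT W AND NOT Z OR X   (De Morgan)
= W AND NOT W OR (NOT W AND NOT Z OR X) AND NOT W AND NOT Z OR X   (double negation)
= W AND NOT W OR NOT W AND NOT Z OR X   (absorption)
= NOT W AND NOT Z OR X   (complement / identity)

NOT W AND NOT Z OR X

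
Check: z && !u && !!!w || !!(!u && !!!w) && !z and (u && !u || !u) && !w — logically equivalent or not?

Yes

E1: z && !u && !!!w || !!(!u && !!!w) && !z
    = z && !u && !!!w || !u && !!!w && !z   — double negation
    = !u && !!!w   — distribution
    = !u && !w   — double negation
E2: (u && !u || !u) && !w
    = !u && !w   — complement / identity
Both reduce to !u && !w, so they are equivalent.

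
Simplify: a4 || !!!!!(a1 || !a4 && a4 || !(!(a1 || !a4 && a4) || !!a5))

a4 || !a1

a4 || !!!!!(a1 || !a4 && a4 || !(!(a1 || !a4 && a4) || !!a5))
= a4 || !!!!!(a1 || !a4 && a4 || (a1 || !a4 && a4) && !a5)   — De Morgan
= a4 || !!!(a1 || !a4 && a4 || (a1 || !a4 && a4) && !a5)   — double negation
= a4 || !!!(a1 || !a4 && a4)   — absorption
= a4 || !!!a1   — complement / identity
= a4 || !a1   — double negation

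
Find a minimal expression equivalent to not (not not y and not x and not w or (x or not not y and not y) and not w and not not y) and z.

(not y or w) and z

not (not not y and not x and not w or (x or not not y and not y) and not w and not not y) and z
= not (not not y and not x and not w or (x or y and not y) and not w and not not y) and z   [double negation]
= not (not not y and (not x and not w or (x or y and not y) and not w)) and z   [distribution]
= not (not not y and (not x and not w or x and not w)) and z   [complement / identity]
= not (not not y and not w) and z   [distribution]
= (not y or w) and z   [De Morgan]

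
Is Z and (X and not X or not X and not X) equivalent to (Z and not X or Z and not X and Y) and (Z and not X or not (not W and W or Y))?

Yes

E1: Z and (X and not X or not X and not X)
    = Z and not X   — distribution
E2: (Z and not X or Z and not X and Y) and (Z and not X or not (not W and W or Y))
    = (Z and not X or Z and not X and Y) and (Z and not X or not Y)   — complement / identity
    = Z and not X and (Z and not X or not Y)   — absorption
    = Z and not X   — absorption
Both reduce to Z and not X, so they are equivalent.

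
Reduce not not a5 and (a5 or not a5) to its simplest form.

not not a5 and (a5 or not a5)
= not not a5   (complement / identity)
= a5   (double negation)

a5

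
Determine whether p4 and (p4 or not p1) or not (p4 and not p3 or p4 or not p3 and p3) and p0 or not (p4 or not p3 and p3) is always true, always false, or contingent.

always true

p4 and (p4 or not p1) or not (p4 and not p3 or p4 or not p3 and p3) and p0 or not (p4 or not p3 and p3)
= p4 and (p4 or not p1) or not (p4 or not p3 and p3) and p0 or not (p4 or not p3 and p3)
= p4 and (p4 or not p1) or not (p4 or not p3 and p3)
= p4 and (p4 or not p1) or not p4
= p4 or not p4
= True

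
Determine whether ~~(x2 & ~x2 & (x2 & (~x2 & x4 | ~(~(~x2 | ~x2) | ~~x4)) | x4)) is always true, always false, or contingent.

always false

~~(x2 & ~x2 & (x2 & (~x2 & x4 | ~(~(~x2 | ~x2) | ~~x4)) | x4))
= ~~(x2 & ~x2 & (x2 & (~x2 & x4 | ~(~~x2 | ~~x4)) | x4))   (idempotence)
= ~~(x2 & ~x2 & (x2 & (~x2 & x4 | ~x2 & ~x4) | x4))   (De Morgan)
= ~~(x2 & ~x2 & (x2 & ~x2 | x4))   (distribution)
= x2 & ~x2 & (x2 & ~x2 | x4)   (double negation)
= x2 & ~x2   (absorption)
= 0   (complement)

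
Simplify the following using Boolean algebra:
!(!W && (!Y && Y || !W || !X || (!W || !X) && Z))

!(!W && (!Y && Y || !W || !X || (!W || !X) && Z))
= !(!W && (!Y && Y || !W || !X))
= !(!W && (!W || !X))
= !!W
= W

W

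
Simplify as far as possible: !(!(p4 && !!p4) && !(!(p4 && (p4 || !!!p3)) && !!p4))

p4

!(!(p4 && !!p4) && !(!(p4 && (p4 || !!!p3)) && !!p4))
= !(!(p4 && !!p4) && !(!(p4 && (p4 || !p3)) && !!p4))
= p4 && !!p4 || !(p4 && (p4 || !p3)) && !!p4
= p4 && !!p4 || !p4 && !!p4
= !!p4
= p4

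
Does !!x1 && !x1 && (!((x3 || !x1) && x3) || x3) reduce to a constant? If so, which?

yes, False

!!x1 && !x1 && (!((x3 || !x1) && x3) || x3)
= !!x1 && !x1 && (!x3 || x3)
= !!x1 && !x1
= x1 && !x1
= false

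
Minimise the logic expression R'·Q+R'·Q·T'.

R'·Q+R'·Q·T'
= (Q+Q·T')·R'
= Q·R'

Q·R'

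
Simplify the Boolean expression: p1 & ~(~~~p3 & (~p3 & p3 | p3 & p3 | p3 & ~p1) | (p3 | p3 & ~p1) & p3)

p1 & ~p3

p1 & ~(~~~p3 & (~p3 & p3 | p3 & p3 | p3 & ~p1) | (p3 | p3 & ~p1) & p3)
= p1 & ~(~p3 & (~p3 & p3 | p3 & p3 | p3 & ~p1) | (p3 | p3 & ~p1) & p3)   (double negation)
= p1 & ~(~p3 & (p3 | p3 & ~p1) | (p3 | p3 & ~p1) & p3)   (distribution)
= p1 & ~(p3 | p3 & ~p1)   (distribution)
= p1 & ~p3   (absorption)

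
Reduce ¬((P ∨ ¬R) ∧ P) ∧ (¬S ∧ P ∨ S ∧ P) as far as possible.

¬((P ∨ ¬R) ∧ P) ∧ (¬S ∧ P ∨ S ∧ P)
= ¬P ∧ (¬S ∧ P ∨ S ∧ P)   [absorption]
= ¬P ∧ P   [distribution]
= False   [complement]

False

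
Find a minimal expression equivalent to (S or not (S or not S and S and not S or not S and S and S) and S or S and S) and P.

(S or not (S or not S and S and not S or not S and S and S) and S or S and S) and P
= (S or not (S or not S and S) and S or S and S) and P
= (S or not S and S or S and S) and P
= (S or S) and P
= S and P

S and P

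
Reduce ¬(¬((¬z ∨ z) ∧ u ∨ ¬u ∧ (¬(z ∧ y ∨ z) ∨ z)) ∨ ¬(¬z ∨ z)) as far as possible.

True

¬(¬((¬z ∨ z) ∧ u ∨ ¬u ∧ (¬(z ∧ y ∨ z) ∨ z)) ∨ ¬(¬z ∨ z))
= ¬(¬((¬z ∨ z) ∧ u ∨ ¬u ∧ (¬z ∨ z)) ∨ ¬(¬z ∨ z))   (absorption)
= ¬(¬(¬z ∨ z) ∨ ¬(¬z ∨ z))   (distribution)
= ¬¬(¬z ∨ z)   (idempotence)
= ¬z ∨ z   (double negation)
= True   (complement)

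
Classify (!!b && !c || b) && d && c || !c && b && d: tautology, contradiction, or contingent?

contingent

(!!b && !c || b) && d && c || !c && b && d
= (b && !c || b) && d && c || !c && b && d   [double negation]
= b && d && c || !c && b && d   [absorption]
= b && d   [distribution]
This depends on b, d, so it is not a constant.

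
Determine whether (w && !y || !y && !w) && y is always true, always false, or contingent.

(w && !y || !y && !w) && y
= !y && y   [distribution]
= false   [complement]

always false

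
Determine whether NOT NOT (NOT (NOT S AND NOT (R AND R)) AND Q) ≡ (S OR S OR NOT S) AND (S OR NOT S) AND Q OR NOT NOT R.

No

E1: NOT NOT (NOT (NOT S AND NOT (R AND R)) AND Q)
    = NOT (NOT S AND NOT (R AND R)) AND Q   — double negation
    = (S OR R AND R) AND Q   — De Morgan
    = (S OR R) AND Q   — idempotence
E2: (S OR S OR NOT S) AND (S OR NOT S) AND Q OR NOT NOT R
    = (S OR NOT S) AND (S OR NOT S) AND Q OR NOT NOT R   — idempotence
    = (S OR NOT S) AND Q OR NOT NOT R   — idempotence
    = Q OR NOT NOT R   — complement / identity
    = Q OR R   — double negation
These differ: at Q=0, R=1, S=0, E1 = 0 but E2 = 1.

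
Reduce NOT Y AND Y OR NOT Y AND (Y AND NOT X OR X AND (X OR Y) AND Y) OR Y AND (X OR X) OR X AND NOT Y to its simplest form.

NOT Y AND Y OR NOT Y AND (Y AND NOT X OR X AND (X OR Y) AND Y) OR Y AND (X OR X) OR X AND NOT Y
= NOT Y AND Y OR NOT Y AND (Y AND NOT X OR X AND Y) OR Y AND (X OR X) OR X AND NOT Y   [absorption]
= NOT Y AND (Y AND NOT X OR X AND Y) OR Y AND (X OR X) OR X AND NOT Y   [complement / identity]
= NOT Y AND Y OR Y AND (X OR X) OR X AND NOT Y   [distribution]
= NOT Y AND Y OR Y AND X OR X AND NOT Y   [idempotence]
= NOT Y AND Y OR X   [distribution]
= X   [complement / identity]

X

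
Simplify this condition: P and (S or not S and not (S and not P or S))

P and (S or not S and not (S and not P or S))
= P and (S or not S and not S)
= P and (S or not S)
= P

P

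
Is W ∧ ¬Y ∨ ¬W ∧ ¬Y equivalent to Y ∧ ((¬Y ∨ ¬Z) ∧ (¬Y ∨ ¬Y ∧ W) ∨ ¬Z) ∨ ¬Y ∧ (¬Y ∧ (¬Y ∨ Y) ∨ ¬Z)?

No

E1: W ∧ ¬Y ∨ ¬W ∧ ¬Y
    = ¬Y
E2: Y ∧ ((¬Y ∨ ¬Z) ∧ (¬Y ∨ ¬Y ∧ W) ∨ ¬Z) ∨ ¬Y ∧ (¬Y ∧ (¬Y ∨ Y) ∨ ¬Z)
    = Y ∧ ((¬Y ∨ ¬Z) ∧ ¬Y ∨ ¬Z) ∨ ¬Y ∧ (¬Y ∧ (¬Y ∨ Y) ∨ ¬Z)
    = Y ∧ (¬Y ∨ ¬Z) ∨ ¬Y ∧ (¬Y ∧ (¬Y ∨ Y) ∨ ¬Z)
    = Y ∧ (¬Y ∨ ¬Z) ∨ ¬Y ∧ (¬Y ∨ ¬Z)
    = ¬Y ∨ ¬Z
These differ: at W=0, Y=1, Z=0, E1 = 0 but E2 = 1.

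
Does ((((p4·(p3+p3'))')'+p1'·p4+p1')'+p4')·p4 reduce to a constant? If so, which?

yes, False

((((p4·(p3+p3'))')'+p1'·p4+p1')'+p4')·p4
= ((((p4·(p3+p3'))')'+p1')'+p4')·p4
= (((p4')'+p1')'+p4')·p4
= (p4'·p1+p4')·p4
= p4'·p4
= 0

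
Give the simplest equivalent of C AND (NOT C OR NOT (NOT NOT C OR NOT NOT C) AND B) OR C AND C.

C

C AND (NOT C OR NOT (NOT NOT C OR NOT NOT C) AND B) OR C AND C
= C AND (NOT C OR NOT C AND NOT C AND B) OR C AND C   (De Morgan)
= C AND (NOT C OR NOT C AND B) OR C AND C   (idempotence)
= C AND NOT C OR C AND C   (absorption)
= C   (distribution)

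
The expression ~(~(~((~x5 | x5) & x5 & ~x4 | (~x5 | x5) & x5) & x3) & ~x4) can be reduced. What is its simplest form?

~x5 & x3 | x4

~(~(~((~x5 | x5) & x5 & ~x4 | (~x5 | x5) & x5) & x3) & ~x4)
= ~(~(~((~x5 | x5) & x5) & x3) & ~x4)   — absorption
= ~((~x5 | x5) & x5) & x3 | x4   — De Morgan
= ~x5 & x3 | x4   — complement / identity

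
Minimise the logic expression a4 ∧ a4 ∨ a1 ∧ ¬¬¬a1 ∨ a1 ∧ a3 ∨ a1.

a4 ∧ a4 ∨ a1 ∧ ¬¬¬a1 ∨ a1 ∧ a3 ∨ a1
= a4 ∨ a1 ∧ ¬¬¬a1 ∨ a1 ∧ a3 ∨ a1   (idempotence)
= a4 ∨ a1 ∧ ¬a1 ∨ a1 ∧ a3 ∨ a1   (double negation)
= a4 ∨ a1 ∧ a3 ∨ a1   (complement / identity)
= a4 ∨ a1   (absorption)

a4 ∨ a1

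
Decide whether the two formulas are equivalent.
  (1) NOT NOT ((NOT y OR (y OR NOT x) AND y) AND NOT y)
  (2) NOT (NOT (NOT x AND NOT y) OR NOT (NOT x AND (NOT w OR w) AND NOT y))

No

E1: NOT NOT ((NOT y OR (y OR NOT x) AND y) AND NOT y)
    = NOT NOT ((NOT y OR y) AND NOT y)   — absorption
    = NOT NOT NOT y   — complement / identity
    = NOT y   — double negation
E2: NOT (NOT (NOT x AND NOT y) OR NOT (NOT x AND (NOT w OR w) AND NOT y))
    = NOT x AND NOT y AND NOT x AND (NOT w OR w) AND NOT y   — De Morgan
    = NOT x AND NOT y AND NOT x AND NOT y   — complement / identity
    = NOT x AND NOT y   — idempotence
These differ: at w=0, x=1, y=0, E1 = 1 but E2 = 0.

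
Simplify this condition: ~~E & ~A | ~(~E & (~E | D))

~~E & ~A | ~(~E & (~E | D))
= ~~E & ~A | ~~E   (absorption)
= ~~E   (absorption)
= E   (double negation)

E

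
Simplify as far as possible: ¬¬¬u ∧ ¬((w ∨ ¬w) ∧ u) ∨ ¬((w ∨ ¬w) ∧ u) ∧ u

¬u

¬¬¬u ∧ ¬((w ∨ ¬w) ∧ u) ∨ ¬((w ∨ ¬w) ∧ u) ∧ u
= ¬u ∧ ¬((w ∨ ¬w) ∧ u) ∨ ¬((w ∨ ¬w) ∧ u) ∧ u   [double negation]
= ¬((w ∨ ¬w) ∧ u)   [distribution]
= ¬u   [complement / identity]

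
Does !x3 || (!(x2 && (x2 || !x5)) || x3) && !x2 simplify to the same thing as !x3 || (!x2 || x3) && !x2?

Yes

E1: !x3 || (!(x2 && (x2 || !x5)) || x3) && !x2
    = !x3 || (!x2 || x3) && !x2   (absorption)
    = !x3 || !x2   (absorption)
E2: !x3 || (!x2 || x3) && !x2
    = !x3 || !x2   (absorption)
Both reduce to !x3 || !x2, so they are equivalent.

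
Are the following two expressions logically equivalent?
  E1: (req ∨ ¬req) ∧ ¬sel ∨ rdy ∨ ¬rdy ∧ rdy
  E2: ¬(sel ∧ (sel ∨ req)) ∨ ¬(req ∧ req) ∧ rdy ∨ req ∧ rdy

Yes

E1: (req ∨ ¬req) ∧ ¬sel ∨ rdy ∨ ¬rdy ∧ rdy
    = (req ∨ ¬req) ∧ ¬sel ∨ rdy   (complement / identity)
    = ¬sel ∨ rdy   (complement / identity)
E2: ¬(sel ∧ (sel ∨ req)) ∨ ¬(req ∧ req) ∧ rdy ∨ req ∧ rdy
    = ¬(sel ∧ (sel ∨ req)) ∨ ¬req ∧ rdy ∨ req ∧ rdy   (idempotence)
    = ¬(sel ∧ (sel ∨ req)) ∨ rdy   (distribution)
    = ¬sel ∨ rdy   (absorption)
Both reduce to ¬sel ∨ rdy, so they are equivalent.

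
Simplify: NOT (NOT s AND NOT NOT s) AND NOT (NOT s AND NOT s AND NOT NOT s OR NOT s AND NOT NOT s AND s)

TRUE

NOT (NOT s AND NOT NOT s) AND NOT (NOT s AND NOT s AND NOT NOT s OR NOT s AND NOT NOT s AND s)
= NOT (NOT s AND NOT NOT s) AND NOT (NOT s AND NOT NOT s)   — distribution
= NOT (NOT s AND NOT NOT s)   — idempotence
= s OR NOT s   — De Morgan
= TRUE   — complement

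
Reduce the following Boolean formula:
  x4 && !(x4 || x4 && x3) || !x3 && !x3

x4 && !(x4 || x4 && x3) || !x3 && !x3
= x4 && !(x4 || x4 && x3) || !x3   (idempotence)
= x4 && !x4 || !x3   (absorption)
= !x3   (complement / identity)

!x3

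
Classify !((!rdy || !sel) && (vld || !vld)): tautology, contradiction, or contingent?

contingent

!((!rdy || !sel) && (vld || !vld))
= !(!rdy || !sel)   [complement / identity]
= rdy && sel   [De Morgan]
This depends on rdy, sel, so it is not a constant.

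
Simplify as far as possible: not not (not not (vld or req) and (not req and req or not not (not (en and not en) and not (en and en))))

(vld or req) and not en

not not (not not (vld or req) and (not req and req or not not (not (en and not en) and not (en and en))))
= not not (vld or req) and (not req and req or not not (not (en and not en) and not (en and en)))   [double negation]
= not not (vld or req) and (not req and req or not (en and not en or en and en))   [De Morgan]
= not not (vld or req) and not (en and not en or en and en)   [complement / identity]
= not not (vld or req) and not en   [distribution]
= (vld or req) and not en   [double negation]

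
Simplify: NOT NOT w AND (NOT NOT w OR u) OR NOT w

NOT NOT w AND (NOT NOT w OR u) OR NOT w
= NOT NOT w OR NOT w   [absorption]
= w OR NOT w   [double negation]
= TRUE   [complement]

TRUE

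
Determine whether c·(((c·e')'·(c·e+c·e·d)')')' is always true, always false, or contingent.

c·(((c·e')'·(c·e+c·e·d)')')'
= c·(((c·e')'·(c·e)')')'   [absorption]
= c·(c·e'+c·e)'   [De Morgan]
= c·c'   [distribution]
= 0   [complement]

always false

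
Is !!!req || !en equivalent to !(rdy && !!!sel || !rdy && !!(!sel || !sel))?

E1: !!!req || !en
    = !req || !en
E2: !(rdy && !!!sel || !rdy && !!(!sel || !sel))
    = !(rdy && !!!sel || !rdy && !!!sel)
    = !!!!sel
    = !!sel
    = sel
These differ: at en=0, rdy=0, req=1, sel=0, E1 = 1 but E2 = 0.

No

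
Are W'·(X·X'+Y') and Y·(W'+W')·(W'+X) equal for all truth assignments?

E1: W'·(X·X'+Y')
    = W'·Y'
E2: Y·(W'+W')·(W'+X)
    = Y·(W'+W'·X)
    = Y·W'
These differ: at W=0, X=0, Y=0, E1 = 1 but E2 = 0.

No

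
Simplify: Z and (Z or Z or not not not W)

Z and (Z or Z or not not not W)
= Z and (Z or not not not W)   — idempotence
= Z and (Z or not W)   — double negation
= Z   — absorption

Z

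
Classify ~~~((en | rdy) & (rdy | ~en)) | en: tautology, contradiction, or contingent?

~~~((en | rdy) & (rdy | ~en)) | en
= ~((en | rdy) & (rdy | ~en)) | en   (double negation)
= ~(rdy | en & ~en) | en   (distribution)
= ~rdy | en   (complement / identity)
This depends on en, rdy, so it is not a constant.

contingent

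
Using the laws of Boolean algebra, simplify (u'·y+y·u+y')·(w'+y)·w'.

(u'·y+y·u+y')·(w'+y)·w'
= (u'·y+y·u+y')·w'   — absorption
= (y+y')·w'   — distribution
= w'   — complement / identity

w'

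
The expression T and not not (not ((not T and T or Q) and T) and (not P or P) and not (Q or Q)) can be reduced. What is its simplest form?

T and not Q

T and not not (not ((not T and T or Q) and T) and (not P or P) and not (Q or Q))
= T and not not (not (Q and T) and (not P or P) and not (Q or Q))   (complement / identity)
= T and not not (not (Q and T) and not (Q or Q))   (complement / identity)
= T and not not (not (Q and T) and not Q)   (idempotence)
= T and not (Q and T or Q)   (De Morgan)
= T and not Q   (absorption)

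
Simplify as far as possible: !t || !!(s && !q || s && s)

!t || s

!t || !!(s && !q || s && s)
= !t || !!(s && !q || s)   [idempotence]
= !t || s && !q || s   [double negation]
= !t || s   [absorption]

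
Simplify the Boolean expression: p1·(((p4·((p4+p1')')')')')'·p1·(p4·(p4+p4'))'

p1·(((p4·((p4+p1')')')')')'·p1·(p4·(p4+p4'))'
= p1·(((p4·(p4+p1'))')')'·p1·(p4·(p4+p4'))'   [double negation]
= p1·((p4')')'·p1·(p4·(p4+p4'))'   [absorption]
= p1·p4'·p1·(p4·(p4+p4'))'   [double negation]
= p1·p4'·p1·p4'   [complement / identity]
= p1·p4'   [idempotence]

p1·p4'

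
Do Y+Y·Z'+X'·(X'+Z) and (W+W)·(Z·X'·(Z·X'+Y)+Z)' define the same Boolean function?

E1: Y+Y·Z'+X'·(X'+Z)
    = Y+X'·(X'+Z)
    = Y+X'
E2: (W+W)·(Z·X'·(Z·X'+Y)+Z)'
    = (W+W)·(Z·X'+Z)'
    = W·(Z·X'+Z)'
    = W·Z'
These differ: at W=0, X=0, Y=1, Z=1, E1 = 1 but E2 = 0.

No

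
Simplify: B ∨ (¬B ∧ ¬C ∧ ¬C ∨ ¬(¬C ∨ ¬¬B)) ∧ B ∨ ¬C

B ∨ (¬B ∧ ¬C ∧ ¬C ∨ ¬(¬C ∨ ¬¬B)) ∧ B ∨ ¬C
= B ∨ (¬B ∧ ¬C ∧ ¬C ∨ C ∧ ¬B) ∧ B ∨ ¬C   — De Morgan
= B ∨ (¬B ∧ ¬C ∨ C ∧ ¬B) ∧ B ∨ ¬C   — idempotence
= B ∨ ¬B ∧ B ∨ ¬C   — distribution
= B ∨ ¬C   — complement / identity

B ∨ ¬C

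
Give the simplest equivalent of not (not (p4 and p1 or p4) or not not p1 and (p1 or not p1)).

p4 and not p1

not (not (p4 and p1 or p4) or not not p1 and (p1 or not p1))
= not (not (p4 and p1 or p4) or not not p1)   — complement / identity
= (p4 and p1 or p4) and not p1   — De Morgan
= p4 and not p1   — absorption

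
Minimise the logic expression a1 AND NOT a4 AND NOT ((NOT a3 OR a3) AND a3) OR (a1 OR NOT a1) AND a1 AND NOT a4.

a1 AND NOT a4

a1 AND NOT a4 AND NOT ((NOT a3 OR a3) AND a3) OR (a1 OR NOT a1) AND a1 AND NOT a4
= a1 AND NOT a4 AND NOT a3 OR (a1 OR NOT a1) AND a1 AND NOT a4   (complement / identity)
= a1 AND NOT a4 AND NOT a3 OR a1 AND NOT a4   (complement / identity)
= a1 AND NOT a4   (absorption)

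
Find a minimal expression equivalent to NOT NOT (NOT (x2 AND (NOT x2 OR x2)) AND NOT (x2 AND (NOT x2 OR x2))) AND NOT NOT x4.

NOT NOT (NOT (x2 AND (NOT x2 OR x2)) AND NOT (x2 AND (NOT x2 OR x2))) AND NOT NOT x4
= NOT (x2 AND (NOT x2 OR x2) OR x2 AND (NOT x2 OR x2)) AND NOT NOT x4
= NOT (x2 AND (NOT x2 OR x2) OR x2 AND (NOT x2 OR x2)) AND x4
= NOT (x2 AND (NOT x2 OR x2)) AND x4
= NOT x2 AND x4

NOT x2 AND x4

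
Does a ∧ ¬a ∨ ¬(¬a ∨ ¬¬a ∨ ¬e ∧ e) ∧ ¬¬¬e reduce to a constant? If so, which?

yes, False

a ∧ ¬a ∨ ¬(¬a ∨ ¬¬a ∨ ¬e ∧ e) ∧ ¬¬¬e
= a ∧ ¬a ∨ ¬(¬a ∨ ¬¬a ∨ ¬e ∧ e) ∧ ¬e
= a ∧ ¬a ∨ ¬(¬a ∨ ¬¬a) ∧ ¬e
= a ∧ ¬a ∨ a ∧ ¬a ∧ ¬e
= a ∧ ¬a
= False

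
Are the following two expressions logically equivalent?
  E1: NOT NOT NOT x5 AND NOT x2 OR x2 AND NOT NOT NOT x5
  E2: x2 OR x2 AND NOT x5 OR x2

E1: NOT NOT NOT x5 AND NOT x2 OR x2 AND NOT NOT NOT x5
    = NOT NOT NOT x5   (distribution)
    = NOT x5   (double negation)
E2: x2 OR x2 AND NOT x5 OR x2
    = x2 OR x2   (absorption)
    = x2   (idempotence)
These differ: at x2=0, x5=0, E1 = 1 but E2 = 0.

No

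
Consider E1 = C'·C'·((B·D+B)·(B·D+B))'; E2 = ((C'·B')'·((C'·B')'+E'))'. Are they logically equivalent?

E1: C'·C'·((B·D+B)·(B·D+B))'
    = C'·C'·(B·D+B)'   — idempotence
    = C'·(B·D+B)'   — idempotence
    = C'·B'   — absorption
E2: ((C'·B')'·((C'·B')'+E'))'
    = ((C'·B')')'   — absorption
    = C'·B'   — double negation
Both reduce to C'·B', so they are equivalent.

Yes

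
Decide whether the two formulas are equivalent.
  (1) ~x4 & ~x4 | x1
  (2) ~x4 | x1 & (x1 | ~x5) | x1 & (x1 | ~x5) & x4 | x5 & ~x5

E1: ~x4 & ~x4 | x1
    = ~x4 | x1   [idempotence]
E2: ~x4 | x1 & (x1 | ~x5) | x1 & (x1 | ~x5) & x4 | x5 & ~x5
    = ~x4 | x1 & (x1 | ~x5) | x5 & ~x5   [absorption]
    = ~x4 | x1 & (x1 | ~x5)   [complement / identity]
    = ~x4 | x1   [absorption]
Both reduce to ~x4 | x1, so they are equivalent.

Yes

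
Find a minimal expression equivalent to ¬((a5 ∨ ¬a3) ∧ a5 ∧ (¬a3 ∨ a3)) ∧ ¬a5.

¬((a5 ∨ ¬a3) ∧ a5 ∧ (¬a3 ∨ a3)) ∧ ¬a5
= ¬((a5 ∨ ¬a3) ∧ a5) ∧ ¬a5   (complement / identity)
= ¬a5 ∧ ¬a5   (absorption)
= ¬a5   (idempotence)

¬a5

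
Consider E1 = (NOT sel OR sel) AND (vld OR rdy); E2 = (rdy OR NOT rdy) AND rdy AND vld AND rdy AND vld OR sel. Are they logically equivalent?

No

E1: (NOT sel OR sel) AND (vld OR rdy)
    = vld OR rdy   [complement / identity]
E2: (rdy OR NOT rdy) AND rdy AND vld AND rdy AND vld OR sel
    = rdy AND vld AND rdy AND vld OR sel   [complement / identity]
    = rdy AND vld OR sel   [idempotence]
These differ: at rdy=0, sel=0, vld=1, E1 = 1 but E2 = 0.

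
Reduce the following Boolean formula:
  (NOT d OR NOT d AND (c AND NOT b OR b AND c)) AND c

(NOT d OR NOT d AND (c AND NOT b OR b AND c)) AND c
= (NOT d OR NOT d AND c) AND c   — distribution
= NOT d AND c   — absorption

NOT d AND c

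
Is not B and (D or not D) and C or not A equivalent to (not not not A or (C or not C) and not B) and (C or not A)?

Yes

E1: not B and (D or not D) and C or not A
    = not B and C or not A
E2: (not not not A or (C or not C) and not B) and (C or not A)
    = (not A or (C or not C) and not B) and (C or not A)
    = (not A or not B) and (C or not A)
    = not B and C or not A
Both reduce to not B and C or not A, so they are equivalent.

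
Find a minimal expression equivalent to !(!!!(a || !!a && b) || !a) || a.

!(!!!(a || !!a && b) || !a) || a
= !(!!!(a || a && b) || !a) || a   [double negation]
= !(!(a || a && b) || !a) || a   [double negation]
= !(!a || !a) || a   [absorption]
= a && a || a   [De Morgan]
= a || a   [idempotence]
= a   [idempotence]

a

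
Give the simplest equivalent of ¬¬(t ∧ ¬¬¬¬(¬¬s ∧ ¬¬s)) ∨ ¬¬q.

¬¬(t ∧ ¬¬¬¬(¬¬s ∧ ¬¬s)) ∨ ¬¬q
= t ∧ ¬¬¬¬(¬¬s ∧ ¬¬s) ∨ ¬¬q   [double negation]
= t ∧ ¬¬¬¬(¬¬s ∧ ¬¬s) ∨ q   [double negation]
= t ∧ ¬¬(¬¬s ∧ ¬¬s) ∨ q   [double negation]
= t ∧ ¬¬¬¬s ∨ q   [idempotence]
= t ∧ ¬¬s ∨ q   [double negation]
= t ∧ s ∨ q   [double negation]

t ∧ s ∨ q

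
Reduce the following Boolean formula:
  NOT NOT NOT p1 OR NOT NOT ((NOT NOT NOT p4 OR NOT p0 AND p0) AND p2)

NOT NOT NOT p1 OR NOT NOT ((NOT NOT NOT p4 OR NOT p0 AND p0) AND p2)
= NOT NOT NOT p1 OR (NOT NOT NOT p4 OR NOT p0 AND p0) AND p2   — double negation
= NOT NOT NOT p1 OR NOT NOT NOT p4 AND p2   — complement / identity
= NOT NOT NOT p1 OR NOT p4 AND p2   — double negation
= NOT p1 OR NOT p4 AND p2   — double negation

NOT p1 OR NOT p4 AND p2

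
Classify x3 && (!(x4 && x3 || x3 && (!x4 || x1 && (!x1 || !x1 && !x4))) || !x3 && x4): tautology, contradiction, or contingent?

contradiction

x3 && (!(x4 && x3 || x3 && (!x4 || x1 && (!x1 || !x1 && !x4))) || !x3 && x4)
= x3 && (!(x4 && x3 || x3 && (!x4 || x1 && !x1)) || !x3 && x4)   [absorption]
= x3 && (!(x4 && x3 || x3 && !x4) || !x3 && x4)   [complement / identity]
= x3 && (!x3 || !x3 && x4)   [distribution]
= x3 && !x3   [absorption]
= false   [complement]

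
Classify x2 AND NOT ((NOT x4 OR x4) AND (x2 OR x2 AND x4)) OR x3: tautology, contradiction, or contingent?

x2 AND NOT ((NOT x4 OR x4) AND (x2 OR x2 AND x4)) OR x3
= x2 AND NOT (x2 OR x2 AND x4) OR x3   [complement / identity]
= x2 AND NOT x2 OR x3   [absorption]
= x3   [complement / identity]
This depends on x3, so it is not a constant.

contingent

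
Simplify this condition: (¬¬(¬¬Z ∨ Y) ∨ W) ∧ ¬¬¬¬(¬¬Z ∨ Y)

(¬¬(¬¬Z ∨ Y) ∨ W) ∧ ¬¬¬¬(¬¬Z ∨ Y)
= (¬¬(¬¬Z ∨ Y) ∨ W) ∧ ¬¬(¬¬Z ∨ Y)   (double negation)
= ¬¬(¬¬Z ∨ Y)   (absorption)
= ¬¬(Z ∨ Y)   (double negation)
= Z ∨ Y   (double negation)

Z ∨ Y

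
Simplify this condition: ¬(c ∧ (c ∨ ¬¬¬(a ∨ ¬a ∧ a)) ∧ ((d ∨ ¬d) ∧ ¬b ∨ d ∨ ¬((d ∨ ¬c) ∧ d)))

¬c

¬(c ∧ (c ∨ ¬¬¬(a ∨ ¬a ∧ a)) ∧ ((d ∨ ¬d) ∧ ¬b ∨ d ∨ ¬((d ∨ ¬c) ∧ d)))
= ¬(c ∧ (c ∨ ¬(a ∨ ¬a ∧ a)) ∧ ((d ∨ ¬d) ∧ ¬b ∨ d ∨ ¬((d ∨ ¬c) ∧ d)))   (double negation)
= ¬(c ∧ (c ∨ ¬a) ∧ ((d ∨ ¬d) ∧ ¬b ∨ d ∨ ¬((d ∨ ¬c) ∧ d)))   (complement / identity)
= ¬(c ∧ (c ∨ ¬a) ∧ ((d ∨ ¬d) ∧ ¬b ∨ d ∨ ¬d))   (absorption)
= ¬(c ∧ (c ∨ ¬a) ∧ (d ∨ ¬d))   (absorption)
= ¬(c ∧ (c ∨ ¬a))   (complement / identity)
= ¬c   (absorption)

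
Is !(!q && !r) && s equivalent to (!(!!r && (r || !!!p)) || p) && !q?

No

E1: !(!q && !r) && s
    = (q || r) && s
E2: (!(!!r && (r || !!!p)) || p) && !q
    = (!(!!r && (r || !p)) || p) && !q
    = (!(r && (r || !p)) || p) && !q
    = (!r || p) && !q
These differ: at p=0, q=1, r=1, s=1, E1 = 1 but E2 = 0.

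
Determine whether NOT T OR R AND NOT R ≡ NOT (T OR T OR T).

Yes

E1: NOT T OR R AND NOT R
    = NOT T   (complement / identity)
E2: NOT (T OR T OR T)
    = NOT (T OR T)   (idempotence)
    = NOT T   (idempotence)
Both reduce to NOT T, so they are equivalent.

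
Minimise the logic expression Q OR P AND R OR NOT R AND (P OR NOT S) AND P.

Q OR P

Q OR P AND R OR NOT R AND (P OR NOT S) AND P
= Q OR P AND R OR NOT R AND P   — absorption
= Q OR P   — distribution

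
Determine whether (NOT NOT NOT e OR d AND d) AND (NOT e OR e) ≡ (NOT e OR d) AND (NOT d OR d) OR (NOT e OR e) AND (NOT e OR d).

Yes

E1: (NOT NOT NOT e OR d AND d) AND (NOT e OR e)
    = (NOT e OR d AND d) AND (NOT e OR e)
    = (NOT e OR d) AND (NOT e OR e)
    = NOT e OR d
E2: (NOT e OR d) AND (NOT d OR d) OR (NOT e OR e) AND (NOT e OR d)
    = (NOT e OR d) AND (NOT d OR d) OR NOT e OR d
    = NOT e OR d OR NOT e OR d
    = NOT e OR d
Both reduce to NOT e OR d, so they are equivalent.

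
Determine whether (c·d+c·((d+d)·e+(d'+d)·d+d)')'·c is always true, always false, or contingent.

(c·d+c·((d+d)·e+(d'+d)·d+d)')'·c
= (c·d+c·((d+d)·e+d+d)')'·c
= (c·d+c·(d+d)')'·c
= (c·d+c·d')'·c
= c'·c
= 0

always false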